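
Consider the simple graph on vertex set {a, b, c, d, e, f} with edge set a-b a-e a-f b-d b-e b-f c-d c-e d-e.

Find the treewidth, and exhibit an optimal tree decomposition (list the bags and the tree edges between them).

Each bag holds 3 vertices, so the decomposition has width 2, which upper-bounds the treewidth. For the lower bound, the 3 vertices {c, d, e} are pairwise adjacent, and any tree decomposition puts a clique entirely inside one bag — forcing width ≥ 2. Hence tw(G) = 2 exactly.

Treewidth 2.
One optimal decomposition is:
Bags: B1 = {a, b, e}  B2 = {a, b, f}  B3 = {b, d, e}  B4 = {c, d, e}
Tree: B1–B2, B1–B3, B3–B4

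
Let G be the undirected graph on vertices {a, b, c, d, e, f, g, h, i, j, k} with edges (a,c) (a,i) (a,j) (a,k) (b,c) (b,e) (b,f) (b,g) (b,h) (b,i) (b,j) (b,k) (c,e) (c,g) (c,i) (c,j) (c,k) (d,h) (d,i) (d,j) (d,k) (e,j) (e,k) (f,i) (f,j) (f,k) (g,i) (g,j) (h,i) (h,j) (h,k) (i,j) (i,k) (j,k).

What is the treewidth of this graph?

A width-4 tree decomposition is:
Bags: B1 = {b, c, i, j, k}  B2 = {b, h, i, j, k}  B3 = {d, h, i, j, k}  B4 = {b, c, e, j, k}  B5 = {a, c, i, j, k}  B6 = {b, f, i, j, k}  B7 = {b, c, g, i, j}
Tree: B1–B2, B2–B3, B1–B4, B1–B5, B1–B6, B1–B7
Each bag holds 5 vertices, so the decomposition has width 4, which upper-bounds the treewidth. On the other hand G contains the 5-clique {b, c, g, i, j}. A clique must lie in a single bag of any decomposition, so no decomposition can have width below 4. The upper and lower bounds meet at 4, so that is the treewidth.

4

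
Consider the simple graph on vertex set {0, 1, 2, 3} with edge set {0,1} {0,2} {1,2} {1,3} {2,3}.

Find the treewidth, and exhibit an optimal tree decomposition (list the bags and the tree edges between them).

Treewidth 2.
One optimal decomposition is:
Bags: B1 = {0, 1, 2}  B2 = {1, 2, 3}
Tree: B1–B2

The largest bag has 3 vertices, giving width 2; this decomposition certifies tw(G) ≤ 2. For the lower bound, the 3 vertices {0, 1, 2} are pairwise adjacent, and any tree decomposition puts a clique entirely inside one bag — forcing width ≥ 2. Combining the bounds, tw(G) = 2.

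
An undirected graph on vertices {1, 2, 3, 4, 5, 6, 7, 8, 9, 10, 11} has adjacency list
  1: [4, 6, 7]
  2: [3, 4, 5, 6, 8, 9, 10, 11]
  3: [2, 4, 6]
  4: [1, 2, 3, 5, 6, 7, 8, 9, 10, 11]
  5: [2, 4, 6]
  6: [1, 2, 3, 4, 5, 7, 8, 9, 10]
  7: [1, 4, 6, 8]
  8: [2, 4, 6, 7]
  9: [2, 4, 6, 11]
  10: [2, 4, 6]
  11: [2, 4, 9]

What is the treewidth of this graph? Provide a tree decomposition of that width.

Treewidth 3.
One optimal decomposition is:
Bags: B1 = {2, 4, 6, 9}  B2 = {2, 4, 5, 6}  B3 = {2, 4, 9, 11}  B4 = {2, 4, 6, 8}  B5 = {4, 6, 7, 8}  B6 = {2, 4, 6, 10}  B7 = {2, 3, 4, 6}  B8 = {1, 4, 6, 7}
Tree: B1–B2, B1–B3, B1–B4, B4–B5, B4–B6, B6–B7, B5–B8

Every bag has size at most 4, so the width is 4 − 1 = 3 and tw(G) ≤ 3. On the other hand G contains the 4-clique {2, 4, 9, 11}. A clique must lie in a single bag of any decomposition, so no decomposition can have width below 3. The upper and lower bounds meet at 3, so that is the treewidth.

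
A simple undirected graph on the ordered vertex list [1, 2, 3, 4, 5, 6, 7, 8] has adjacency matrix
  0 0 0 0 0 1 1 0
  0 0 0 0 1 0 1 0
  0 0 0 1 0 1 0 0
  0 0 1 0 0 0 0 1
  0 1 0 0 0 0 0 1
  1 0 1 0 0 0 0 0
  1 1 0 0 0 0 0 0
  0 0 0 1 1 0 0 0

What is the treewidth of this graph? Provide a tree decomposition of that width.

The largest bag has 3 vertices, giving width 2; this decomposition certifies tw(G) ≤ 2. For the lower bound, G contains the cycle 7–1–6–3–4–8–5–2–7, so G is not a forest; only forests have treewidth ≤ 1, hence tw(G) ≥ 2. Hence tw(G) = 2 exactly.

Treewidth 2.
One optimal decomposition is:
Bags: B1 = {1, 6, 7}  B2 = {3, 6, 7}  B3 = {3, 4, 7}  B4 = {4, 7, 8}  B5 = {5, 7, 8}  B6 = {2, 5, 7}
Tree: B1–B2, B2–B3, B3–B4, B4–B5, B5–B6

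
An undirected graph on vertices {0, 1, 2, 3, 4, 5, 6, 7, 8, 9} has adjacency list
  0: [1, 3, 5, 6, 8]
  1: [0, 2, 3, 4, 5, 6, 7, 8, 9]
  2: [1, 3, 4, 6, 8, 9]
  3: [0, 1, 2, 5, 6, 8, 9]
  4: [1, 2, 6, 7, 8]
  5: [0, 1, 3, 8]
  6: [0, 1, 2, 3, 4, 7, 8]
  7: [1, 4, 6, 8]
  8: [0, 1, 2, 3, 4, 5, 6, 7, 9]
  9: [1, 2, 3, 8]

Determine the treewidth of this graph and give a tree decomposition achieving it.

Every bag has size at most 5, so the width is 5 − 1 = 4 and tw(G) ≤ 4. Conversely, {0, 1, 3, 5, 8} is a clique of size 5, and the vertices of any clique must share a bag in every tree decomposition; so some bag has ≥ 5 vertices and tw(G) ≥ 4. Combining the bounds, tw(G) = 4.

Treewidth 4.
One such decomposition:
Bags: B1 = {1, 2, 3, 6, 8}  B2 = {0, 1, 3, 6, 8}  B3 = {1, 2, 4, 6, 8}  B4 = {1, 2, 3, 8, 9}  B5 = {1, 4, 6, 7, 8}  B6 = {0, 1, 3, 5, 8}
Tree: B1–B2, B1–B3, B1–B4, B3–B5, B2–B6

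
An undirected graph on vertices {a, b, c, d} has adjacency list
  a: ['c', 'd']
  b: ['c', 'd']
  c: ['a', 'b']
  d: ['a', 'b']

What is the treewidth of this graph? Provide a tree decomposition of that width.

Treewidth 2.
One such decomposition:
Bags: B1 = {a, c, d}  B2 = {b, c, d}
Tree: B1–B2

Every bag has size at most 3, so the width is 3 − 1 = 2 and tw(G) ≤ 2. The edges d–a–c–b–d form a cycle, so G is not a tree and its treewidth is at least 2. Hence tw(G) = 2 exactly.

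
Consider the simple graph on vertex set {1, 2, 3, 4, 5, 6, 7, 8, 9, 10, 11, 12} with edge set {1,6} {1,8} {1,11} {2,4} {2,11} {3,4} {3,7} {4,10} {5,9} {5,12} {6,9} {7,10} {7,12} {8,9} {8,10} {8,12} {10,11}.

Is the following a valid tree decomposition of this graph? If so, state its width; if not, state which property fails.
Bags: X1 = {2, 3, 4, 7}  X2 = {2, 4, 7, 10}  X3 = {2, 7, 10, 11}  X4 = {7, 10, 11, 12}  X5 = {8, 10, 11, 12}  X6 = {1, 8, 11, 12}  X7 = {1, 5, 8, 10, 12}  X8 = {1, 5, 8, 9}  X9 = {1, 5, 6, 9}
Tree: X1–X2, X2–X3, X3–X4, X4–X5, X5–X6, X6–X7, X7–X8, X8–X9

No — bags containing vertex 10 are not connected in the tree.

A tree decomposition must satisfy three properties: every vertex lies in some bag; for every edge, both endpoints lie together in some bag; and for every vertex, the bags containing it form a connected subtree. Here bags containing vertex 10 are not connected in the tree, so the decomposition is invalid.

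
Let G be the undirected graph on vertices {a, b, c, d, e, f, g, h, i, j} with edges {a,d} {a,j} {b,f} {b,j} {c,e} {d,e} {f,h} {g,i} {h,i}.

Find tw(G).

A width-1 tree decomposition is:
Bags: B1 = {g, i}  B2 = {h, i}  B3 = {f, h}  B4 = {b, f}  B5 = {b, j}  B6 = {a, j}  B7 = {a, d}  B8 = {d, e}  B9 = {c, e}
Tree: B1–B2, B2–B3, B3–B4, B4–B5, B5–B6, B6–B7, B7–B8, B8–B9
Each bag holds 2 vertices, so the decomposition has width 1, which upper-bounds the treewidth. Since G has at least one edge (e.g. g–i), it is not an edgeless graph, so tw(G) ≥ 1. The upper and lower bounds meet at 1, so that is the treewidth.

1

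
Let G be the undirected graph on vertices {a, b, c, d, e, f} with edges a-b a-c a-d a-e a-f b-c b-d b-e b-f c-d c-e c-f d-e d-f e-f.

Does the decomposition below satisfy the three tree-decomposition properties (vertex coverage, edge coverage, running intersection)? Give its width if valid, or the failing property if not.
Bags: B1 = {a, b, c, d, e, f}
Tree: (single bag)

Yes; width 5.

Every vertex of G appears in some bag (union = {a, b, c, d, e, f}); every edge is covered by a bag; and for each vertex v the set of bags containing v is connected in the bag tree. The decomposition is therefore valid. The largest bag has 6 vertices, so the width is 5.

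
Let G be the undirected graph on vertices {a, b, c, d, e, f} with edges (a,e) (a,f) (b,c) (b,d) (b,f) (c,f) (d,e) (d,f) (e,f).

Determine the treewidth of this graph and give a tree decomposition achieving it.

Treewidth 2.
One such decomposition:
Bags: B1 = {b, d, f}  B2 = {d, e, f}  B3 = {b, c, f}  B4 = {a, e, f}
Tree: B1–B2, B1–B3, B2–B4

The largest bag has 3 vertices, giving width 2; this decomposition certifies tw(G) ≤ 2. For the lower bound, the 3 vertices {d, e, f} are pairwise adjacent, and any tree decomposition puts a clique entirely inside one bag — forcing width ≥ 2. Hence tw(G) = 2 exactly.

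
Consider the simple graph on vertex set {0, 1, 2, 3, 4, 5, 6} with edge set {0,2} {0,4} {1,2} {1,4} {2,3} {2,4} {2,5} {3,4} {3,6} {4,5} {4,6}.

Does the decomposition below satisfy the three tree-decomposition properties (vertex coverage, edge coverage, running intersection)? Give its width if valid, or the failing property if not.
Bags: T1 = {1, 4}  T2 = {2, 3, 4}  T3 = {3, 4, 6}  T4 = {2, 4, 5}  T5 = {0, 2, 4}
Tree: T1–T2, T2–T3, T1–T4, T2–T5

No — edge (2,1) lies in no bag.

A tree decomposition must satisfy three properties: every vertex lies in some bag; for every edge, both endpoints lie together in some bag; and for every vertex, the bags containing it form a connected subtree. Here edge (2,1) lies in no bag, so the decomposition is invalid.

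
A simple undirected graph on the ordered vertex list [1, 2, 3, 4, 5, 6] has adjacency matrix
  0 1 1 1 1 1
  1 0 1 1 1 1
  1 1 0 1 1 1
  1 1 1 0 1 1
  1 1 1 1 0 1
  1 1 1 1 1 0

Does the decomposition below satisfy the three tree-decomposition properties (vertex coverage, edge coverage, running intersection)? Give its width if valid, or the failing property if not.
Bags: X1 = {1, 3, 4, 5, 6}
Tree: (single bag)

A tree decomposition must satisfy three properties: every vertex lies in some bag; for every edge, both endpoints lie together in some bag; and for every vertex, the bags containing it form a connected subtree. Here vertex 2 appears in no bag, so the decomposition is invalid.

No — vertex 2 appears in no bag.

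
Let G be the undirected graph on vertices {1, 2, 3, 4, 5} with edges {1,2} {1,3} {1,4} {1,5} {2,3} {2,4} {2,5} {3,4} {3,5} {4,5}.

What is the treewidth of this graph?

4

A width-4 tree decomposition is:
Bags: B1 = {1, 2, 3, 4, 5}
Tree: (single bag)
A single bag containing all 5 vertices is trivially a valid decomposition of width 4. For the lower bound, the 5 vertices {1, 2, 3, 4, 5} are pairwise adjacent, and any tree decomposition puts a clique entirely inside one bag — forcing width ≥ 4. The upper and lower bounds meet at 4, so that is the treewidth.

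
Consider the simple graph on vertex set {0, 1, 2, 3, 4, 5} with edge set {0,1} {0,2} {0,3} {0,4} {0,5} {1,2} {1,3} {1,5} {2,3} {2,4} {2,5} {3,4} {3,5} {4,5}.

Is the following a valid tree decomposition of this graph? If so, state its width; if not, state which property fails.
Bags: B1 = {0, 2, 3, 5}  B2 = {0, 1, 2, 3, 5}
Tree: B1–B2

No — vertex 4 appears in no bag.

A tree decomposition must satisfy three properties: every vertex lies in some bag; for every edge, both endpoints lie together in some bag; and for every vertex, the bags containing it form a connected subtree. Here vertex 4 appears in no bag, so the decomposition is invalid.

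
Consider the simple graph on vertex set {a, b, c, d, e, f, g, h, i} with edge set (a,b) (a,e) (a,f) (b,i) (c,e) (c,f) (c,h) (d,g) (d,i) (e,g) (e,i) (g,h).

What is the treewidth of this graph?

A width-3 tree decomposition is:
Bags: B1 = {a, b, c, f}  B2 = {a, b, c, e}  B3 = {b, c, e, i}  B4 = {c, e, h, i}  B5 = {e, g, h, i}  B6 = {d, g, h, i}
Tree: B1–B2, B2–B3, B3–B4, B4–B5, B5–B6
The largest bag has 4 vertices, giving width 3; this decomposition certifies tw(G) ≤ 3. For the lower bound: the 4 vertex sets {a,b,f}, {c}, {e}, {d,g,h,i} are disjoint, each induces a connected subgraph, and every pair is joined by at least one edge of G. Contracting each set to a single vertex therefore yields K_{4} as a minor, and since treewidth is minor-monotone, tw(G) ≥ tw(K_{4}) = 3. The upper and lower bounds meet at 3, so that is the treewidth.

3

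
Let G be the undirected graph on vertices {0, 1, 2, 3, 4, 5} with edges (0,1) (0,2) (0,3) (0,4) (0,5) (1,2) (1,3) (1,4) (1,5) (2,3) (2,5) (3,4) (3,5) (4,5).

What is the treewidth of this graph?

4

A width-4 tree decomposition is:
Bags: B1 = {0, 1, 2, 3, 5}  B2 = {0, 1, 3, 4, 5}
Tree: B1–B2
The largest bag has 5 vertices, giving width 4; this decomposition certifies tw(G) ≤ 4. On the other hand G contains the 5-clique {0, 1, 2, 3, 5}. A clique must lie in a single bag of any decomposition, so no decomposition can have width below 4. The upper and lower bounds meet at 4, so that is the treewidth.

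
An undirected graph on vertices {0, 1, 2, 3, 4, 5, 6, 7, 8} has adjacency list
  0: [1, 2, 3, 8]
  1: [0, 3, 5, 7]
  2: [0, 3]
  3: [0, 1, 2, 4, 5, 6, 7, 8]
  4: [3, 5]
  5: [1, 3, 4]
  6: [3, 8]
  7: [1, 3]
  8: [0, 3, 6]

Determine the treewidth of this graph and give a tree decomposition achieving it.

The largest bag has 3 vertices, giving width 2; this decomposition certifies tw(G) ≤ 2. On the other hand G contains the 3-clique {0, 3, 8}. A clique must lie in a single bag of any decomposition, so no decomposition can have width below 2. Therefore the treewidth is 2.

Treewidth 2.
One optimal decomposition is:
Bags: B1 = {0, 3, 8}  B2 = {0, 1, 3}  B3 = {1, 3, 5}  B4 = {3, 4, 5}  B5 = {3, 6, 8}  B6 = {1, 3, 7}  B7 = {0, 2, 3}
Tree: B1–B2, B2–B3, B3–B4, B1–B5, B3–B6, B2–B7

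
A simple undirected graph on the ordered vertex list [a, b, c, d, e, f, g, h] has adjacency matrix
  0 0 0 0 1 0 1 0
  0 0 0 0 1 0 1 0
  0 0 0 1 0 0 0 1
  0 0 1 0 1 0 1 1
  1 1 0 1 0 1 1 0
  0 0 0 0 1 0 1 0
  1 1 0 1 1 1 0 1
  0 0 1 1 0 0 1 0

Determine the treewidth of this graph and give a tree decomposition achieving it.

The largest bag has 3 vertices, giving width 2; this decomposition certifies tw(G) ≤ 2. For the lower bound, the 3 vertices {d, e, g} are pairwise adjacent, and any tree decomposition puts a clique entirely inside one bag — forcing width ≥ 2. Therefore the treewidth is 2.

Treewidth 2.
Bags: B1 = {b, e, g}  B2 = {d, e, g}  B3 = {a, e, g}  B4 = {d, g, h}  B5 = {c, d, h}  B6 = {e, f, g}
Tree: B1–B2, B2–B3, B2–B4, B4–B5, B2–B6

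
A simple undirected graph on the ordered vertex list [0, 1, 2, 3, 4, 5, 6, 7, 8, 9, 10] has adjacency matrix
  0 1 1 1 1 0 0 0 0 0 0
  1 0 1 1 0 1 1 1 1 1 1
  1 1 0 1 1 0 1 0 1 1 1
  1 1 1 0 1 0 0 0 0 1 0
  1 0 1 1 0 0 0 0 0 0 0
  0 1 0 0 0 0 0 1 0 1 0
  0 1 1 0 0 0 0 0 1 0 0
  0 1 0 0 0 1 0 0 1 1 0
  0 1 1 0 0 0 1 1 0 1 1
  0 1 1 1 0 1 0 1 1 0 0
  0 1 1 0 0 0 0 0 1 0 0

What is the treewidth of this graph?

A width-3 tree decomposition is:
Bags: B1 = {1, 7, 8, 9}  B2 = {1, 2, 8, 9}  B3 = {1, 2, 3, 9}  B4 = {1, 5, 7, 9}  B5 = {1, 2, 8, 10}  B6 = {1, 2, 6, 8}  B7 = {0, 1, 2, 3}  B8 = {0, 2, 3, 4}
Tree: B1–B2, B2–B3, B1–B4, B2–B5, B2–B6, B3–B7, B7–B8
Every bag has size at most 4, so the width is 4 − 1 = 3 and tw(G) ≤ 3. Conversely, {0, 1, 2, 3} is a clique of size 4, and the vertices of any clique must share a bag in every tree decomposition; so some bag has ≥ 4 vertices and tw(G) ≥ 3. Therefore the treewidth is 3.

3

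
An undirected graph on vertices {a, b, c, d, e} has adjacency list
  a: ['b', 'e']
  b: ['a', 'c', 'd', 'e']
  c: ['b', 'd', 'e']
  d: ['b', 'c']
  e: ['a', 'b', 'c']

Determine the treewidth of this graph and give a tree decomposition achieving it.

Treewidth 2.
Bags: B1 = {a, b, e}  B2 = {b, c, e}  B3 = {b, c, d}
Tree: B1–B2, B2–B3

Each bag holds 3 vertices, so the decomposition has width 2, which upper-bounds the treewidth. Conversely, {b, c, d} is a clique of size 3, and the vertices of any clique must share a bag in every tree decomposition; so some bag has ≥ 3 vertices and tw(G) ≥ 2. The upper and lower bounds meet at 2, so that is the treewidth.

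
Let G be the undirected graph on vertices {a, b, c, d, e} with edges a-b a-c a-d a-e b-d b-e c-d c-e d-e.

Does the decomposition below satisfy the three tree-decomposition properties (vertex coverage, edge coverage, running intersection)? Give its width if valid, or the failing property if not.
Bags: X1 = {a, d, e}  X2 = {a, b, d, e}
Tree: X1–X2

No — vertex c appears in no bag.

A tree decomposition must satisfy three properties: every vertex lies in some bag; for every edge, both endpoints lie together in some bag; and for every vertex, the bags containing it form a connected subtree. Here vertex c appears in no bag, so the decomposition is invalid.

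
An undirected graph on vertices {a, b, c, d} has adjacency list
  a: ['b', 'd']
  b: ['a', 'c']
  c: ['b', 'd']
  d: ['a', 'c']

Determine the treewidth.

2

A width-2 tree decomposition is:
Bags: B1 = {a, b, c}  B2 = {a, c, d}
Tree: B1–B2
Every bag has size at most 3, so the width is 3 − 1 = 2 and tw(G) ≤ 2. For the lower bound, G contains the cycle c–b–a–d–c, so G is not a forest; only forests have treewidth ≤ 1, hence tw(G) ≥ 2. The upper and lower bounds meet at 2, so that is the treewidth.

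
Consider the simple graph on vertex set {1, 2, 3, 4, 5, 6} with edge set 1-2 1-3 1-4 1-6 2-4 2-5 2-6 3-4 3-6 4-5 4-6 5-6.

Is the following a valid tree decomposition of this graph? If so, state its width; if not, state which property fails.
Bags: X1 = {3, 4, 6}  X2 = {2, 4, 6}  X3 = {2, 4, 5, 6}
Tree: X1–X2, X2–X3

A tree decomposition must satisfy three properties: every vertex lies in some bag; for every edge, both endpoints lie together in some bag; and for every vertex, the bags containing it form a connected subtree. Here vertex 1 appears in no bag, so the decomposition is invalid.

No — vertex 1 appears in no bag.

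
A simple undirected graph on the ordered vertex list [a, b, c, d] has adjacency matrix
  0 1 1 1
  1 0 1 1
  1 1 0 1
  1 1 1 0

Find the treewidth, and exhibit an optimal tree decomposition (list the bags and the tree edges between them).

Treewidth 3.
Bags: B1 = {a, b, c, d}
Tree: (single bag)

With just one bag of size 4, the width is 4 − 1 = 3, so tw(G) ≤ 3. On the other hand G contains the 4-clique {a, b, c, d}. A clique must lie in a single bag of any decomposition, so no decomposition can have width below 3. Therefore the treewidth is 3.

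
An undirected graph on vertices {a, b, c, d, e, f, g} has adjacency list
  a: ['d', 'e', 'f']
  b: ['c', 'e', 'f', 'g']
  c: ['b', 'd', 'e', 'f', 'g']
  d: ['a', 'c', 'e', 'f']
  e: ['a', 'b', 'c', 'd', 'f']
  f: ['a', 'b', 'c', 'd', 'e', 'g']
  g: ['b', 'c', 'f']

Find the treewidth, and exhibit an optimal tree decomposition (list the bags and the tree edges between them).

Each bag holds 4 vertices, so the decomposition has width 3, which upper-bounds the treewidth. Conversely, {b, c, f, g} is a clique of size 4, and the vertices of any clique must share a bag in every tree decomposition; so some bag has ≥ 4 vertices and tw(G) ≥ 3. Hence tw(G) = 3 exactly.

Treewidth 3.
One such decomposition:
Bags: B1 = {b, c, e, f}  B2 = {c, d, e, f}  B3 = {a, d, e, f}  B4 = {b, c, f, g}
Tree: B1–B2, B2–B3, B1–B4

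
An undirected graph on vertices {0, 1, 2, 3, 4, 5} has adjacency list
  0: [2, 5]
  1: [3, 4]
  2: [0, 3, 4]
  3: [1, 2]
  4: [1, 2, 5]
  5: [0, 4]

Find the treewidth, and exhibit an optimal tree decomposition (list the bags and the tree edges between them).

The largest bag has 3 vertices, giving width 2; this decomposition certifies tw(G) ≤ 2. For the lower bound, G contains the cycle 1–3–2–4–1, so G is not a forest; only forests have treewidth ≤ 1, hence tw(G) ≥ 2. Combining the bounds, tw(G) = 2.

Treewidth 2.
Bags: B1 = {1, 3, 4}  B2 = {2, 3, 4}  B3 = {2, 4, 5}  B4 = {0, 2, 5}
Tree: B1–B2, B2–B3, B3–B4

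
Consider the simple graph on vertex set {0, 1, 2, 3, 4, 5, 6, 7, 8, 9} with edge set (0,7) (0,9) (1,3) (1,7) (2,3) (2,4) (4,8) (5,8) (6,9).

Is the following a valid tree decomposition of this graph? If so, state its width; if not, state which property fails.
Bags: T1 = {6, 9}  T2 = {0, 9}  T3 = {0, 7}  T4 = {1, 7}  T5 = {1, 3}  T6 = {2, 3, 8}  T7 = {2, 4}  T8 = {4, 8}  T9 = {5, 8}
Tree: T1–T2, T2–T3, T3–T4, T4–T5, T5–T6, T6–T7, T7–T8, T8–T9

No — bags containing vertex 8 are not connected in the tree.

A tree decomposition must satisfy three properties: every vertex lies in some bag; for every edge, both endpoints lie together in some bag; and for every vertex, the bags containing it form a connected subtree. Here bags containing vertex 8 are not connected in the tree, so the decomposition is invalid.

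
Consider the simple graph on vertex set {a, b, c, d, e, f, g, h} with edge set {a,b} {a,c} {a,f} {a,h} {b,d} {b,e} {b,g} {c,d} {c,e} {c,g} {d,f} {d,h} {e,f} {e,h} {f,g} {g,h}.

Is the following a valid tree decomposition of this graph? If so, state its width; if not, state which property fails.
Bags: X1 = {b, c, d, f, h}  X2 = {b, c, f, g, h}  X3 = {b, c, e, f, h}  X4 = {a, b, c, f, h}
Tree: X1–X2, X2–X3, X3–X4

Every vertex of G appears in some bag (union = {a, b, c, d, e, f, g, h}); every edge is covered by a bag; and for each vertex v the set of bags containing v is connected in the bag tree. The decomposition is therefore valid. The largest bag has 5 vertices, so the width is 4.

Yes; width 4.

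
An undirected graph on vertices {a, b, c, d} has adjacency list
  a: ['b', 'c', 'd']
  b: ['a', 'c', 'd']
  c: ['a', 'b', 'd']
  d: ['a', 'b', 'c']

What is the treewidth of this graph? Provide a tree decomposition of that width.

With just one bag of size 4, the width is 4 − 1 = 3, so tw(G) ≤ 3. On the other hand G contains the 4-clique {a, b, c, d}. A clique must lie in a single bag of any decomposition, so no decomposition can have width below 3. Therefore the treewidth is 3.

Treewidth 3.
One optimal decomposition is:
Bags: B1 = {a, b, c, d}
Tree: (single bag)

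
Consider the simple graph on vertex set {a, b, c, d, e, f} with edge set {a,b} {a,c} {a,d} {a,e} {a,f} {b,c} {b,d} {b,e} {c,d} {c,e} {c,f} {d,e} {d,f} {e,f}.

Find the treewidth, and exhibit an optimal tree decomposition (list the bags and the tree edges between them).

Treewidth 4.
Bags: B1 = {a, c, d, e, f}  B2 = {a, b, c, d, e}
Tree: B1–B2

Each bag holds 5 vertices, so the decomposition has width 4, which upper-bounds the treewidth. Conversely, {a, c, d, e, f} is a clique of size 5, and the vertices of any clique must share a bag in every tree decomposition; so some bag has ≥ 5 vertices and tw(G) ≥ 4. Therefore the treewidth is 4.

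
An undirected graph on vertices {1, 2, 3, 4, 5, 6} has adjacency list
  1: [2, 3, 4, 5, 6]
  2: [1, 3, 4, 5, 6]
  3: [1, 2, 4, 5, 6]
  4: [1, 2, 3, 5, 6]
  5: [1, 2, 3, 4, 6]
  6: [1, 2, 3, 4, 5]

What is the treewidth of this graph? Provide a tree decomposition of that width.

With just one bag of size 6, the width is 6 − 1 = 5, so tw(G) ≤ 5. Conversely, {1, 2, 3, 4, 5, 6} is a clique of size 6, and the vertices of any clique must share a bag in every tree decomposition; so some bag has ≥ 6 vertices and tw(G) ≥ 5. The upper and lower bounds meet at 5, so that is the treewidth.

Treewidth 5.
Bags: B1 = {1, 2, 3, 4, 5, 6}
Tree: (single bag)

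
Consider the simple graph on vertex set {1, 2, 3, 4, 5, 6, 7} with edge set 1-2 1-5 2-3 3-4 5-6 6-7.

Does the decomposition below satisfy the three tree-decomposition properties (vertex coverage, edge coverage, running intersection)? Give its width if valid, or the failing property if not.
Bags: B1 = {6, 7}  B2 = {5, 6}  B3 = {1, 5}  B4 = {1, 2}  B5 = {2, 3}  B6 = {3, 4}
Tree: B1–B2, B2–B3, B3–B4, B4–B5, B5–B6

Yes; width 1.

Checking the three conditions: (i) the bags cover all of {1, 2, 3, 4, 5, 6, 7}; (ii) for each edge, some bag contains both endpoints; (iii) the bags containing any fixed vertex form a subtree. All hold, so the decomposition is valid with width 2 − 1 = 1.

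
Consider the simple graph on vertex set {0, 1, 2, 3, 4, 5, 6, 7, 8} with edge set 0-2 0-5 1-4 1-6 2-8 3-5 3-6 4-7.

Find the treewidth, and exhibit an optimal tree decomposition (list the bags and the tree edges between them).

Treewidth 1.
One such decomposition:
Bags: B1 = {2, 8}  B2 = {0, 2}  B3 = {0, 5}  B4 = {3, 5}  B5 = {3, 6}  B6 = {1, 6}  B7 = {1, 4}  B8 = {4, 7}
Tree: B1–B2, B2–B3, B3–B4, B4–B5, B5–B6, B6–B7, B7–B8

Each bag holds 2 vertices, so the decomposition has width 1, which upper-bounds the treewidth. G has an edge, so its treewidth is at least 1. Combining the bounds, tw(G) = 1.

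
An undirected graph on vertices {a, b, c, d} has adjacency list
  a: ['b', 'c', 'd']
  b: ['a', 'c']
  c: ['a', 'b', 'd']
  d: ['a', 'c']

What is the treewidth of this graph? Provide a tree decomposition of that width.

Every bag has size at most 3, so the width is 3 − 1 = 2 and tw(G) ≤ 2. Conversely, {a, c, d} is a clique of size 3, and the vertices of any clique must share a bag in every tree decomposition; so some bag has ≥ 3 vertices and tw(G) ≥ 2. Hence tw(G) = 2 exactly.

Treewidth 2.
Bags: B1 = {a, b, c}  B2 = {a, c, d}
Tree: B1–B2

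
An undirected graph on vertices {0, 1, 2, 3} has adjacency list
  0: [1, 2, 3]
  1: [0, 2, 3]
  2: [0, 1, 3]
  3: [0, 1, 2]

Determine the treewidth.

3

A width-3 tree decomposition is:
Bags: B1 = {0, 1, 2, 3}
Tree: (single bag)
With just one bag of size 4, the width is 4 − 1 = 3, so tw(G) ≤ 3. Conversely, {0, 1, 2, 3} is a clique of size 4, and the vertices of any clique must share a bag in every tree decomposition; so some bag has ≥ 4 vertices and tw(G) ≥ 3. Therefore the treewidth is 3.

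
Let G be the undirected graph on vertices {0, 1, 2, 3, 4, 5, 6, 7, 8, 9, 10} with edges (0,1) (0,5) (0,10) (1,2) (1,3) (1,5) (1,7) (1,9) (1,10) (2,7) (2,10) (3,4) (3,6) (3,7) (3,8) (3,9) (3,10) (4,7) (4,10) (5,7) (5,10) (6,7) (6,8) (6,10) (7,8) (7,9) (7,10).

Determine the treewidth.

3

A width-3 tree decomposition is:
Bags: B1 = {0, 1, 5, 10}  B2 = {1, 5, 7, 10}  B3 = {1, 3, 7, 10}  B4 = {3, 4, 7, 10}  B5 = {1, 2, 7, 10}  B6 = {3, 6, 7, 10}  B7 = {3, 6, 7, 8}  B8 = {1, 3, 7, 9}
Tree: B1–B2, B2–B3, B3–B4, B3–B5, B4–B6, B6–B7, B3–B8
The largest bag has 4 vertices, giving width 3; this decomposition certifies tw(G) ≤ 3. Conversely, {0, 1, 5, 10} is a clique of size 4, and the vertices of any clique must share a bag in every tree decomposition; so some bag has ≥ 4 vertices and tw(G) ≥ 3. Therefore the treewidth is 3.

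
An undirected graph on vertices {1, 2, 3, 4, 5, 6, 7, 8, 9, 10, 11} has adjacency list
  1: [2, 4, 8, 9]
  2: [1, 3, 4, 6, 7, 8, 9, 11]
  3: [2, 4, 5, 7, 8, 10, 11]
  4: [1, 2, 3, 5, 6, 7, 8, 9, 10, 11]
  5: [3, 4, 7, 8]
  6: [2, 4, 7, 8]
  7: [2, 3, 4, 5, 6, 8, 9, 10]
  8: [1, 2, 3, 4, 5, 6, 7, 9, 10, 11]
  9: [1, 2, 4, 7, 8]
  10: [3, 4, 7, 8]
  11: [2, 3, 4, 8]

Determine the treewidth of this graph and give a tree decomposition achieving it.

Each bag holds 5 vertices, so the decomposition has width 4, which upper-bounds the treewidth. Conversely, {1, 2, 4, 8, 9} is a clique of size 5, and the vertices of any clique must share a bag in every tree decomposition; so some bag has ≥ 5 vertices and tw(G) ≥ 4. Combining the bounds, tw(G) = 4.

Treewidth 4.
Bags: B1 = {2, 4, 6, 7, 8}  B2 = {2, 4, 7, 8, 9}  B3 = {2, 3, 4, 7, 8}  B4 = {1, 2, 4, 8, 9}  B5 = {2, 3, 4, 8, 11}  B6 = {3, 4, 5, 7, 8}  B7 = {3, 4, 7, 8, 10}
Tree: B1–B2, B2–B3, B2–B4, B3–B5, B3–B6, B6–B7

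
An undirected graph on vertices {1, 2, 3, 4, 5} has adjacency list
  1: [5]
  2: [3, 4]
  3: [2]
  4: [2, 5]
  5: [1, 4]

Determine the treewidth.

A width-1 tree decomposition is:
Bags: B1 = {1, 5}  B2 = {4, 5}  B3 = {2, 4}  B4 = {2, 3}
Tree: B1–B2, B2–B3, B3–B4
Each bag holds 2 vertices, so the decomposition has width 1, which upper-bounds the treewidth. Since G has at least one edge (e.g. 5–1), it is not an edgeless graph, so tw(G) ≥ 1. Therefore the treewidth is 1.

1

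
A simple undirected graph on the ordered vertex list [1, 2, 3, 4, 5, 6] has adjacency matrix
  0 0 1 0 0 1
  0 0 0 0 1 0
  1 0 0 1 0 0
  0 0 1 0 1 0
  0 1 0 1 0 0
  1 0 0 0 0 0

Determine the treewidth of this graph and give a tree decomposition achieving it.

Treewidth 1.
One optimal decomposition is:
Bags: B1 = {1, 6}  B2 = {1, 3}  B3 = {3, 4}  B4 = {4, 5}  B5 = {2, 5}
Tree: B1–B2, B2–B3, B3–B4, B4–B5

Every bag has size at most 2, so the width is 2 − 1 = 1 and tw(G) ≤ 1. Since G has at least one edge (e.g. 6–1), it is not an edgeless graph, so tw(G) ≥ 1. Therefore the treewidth is 1.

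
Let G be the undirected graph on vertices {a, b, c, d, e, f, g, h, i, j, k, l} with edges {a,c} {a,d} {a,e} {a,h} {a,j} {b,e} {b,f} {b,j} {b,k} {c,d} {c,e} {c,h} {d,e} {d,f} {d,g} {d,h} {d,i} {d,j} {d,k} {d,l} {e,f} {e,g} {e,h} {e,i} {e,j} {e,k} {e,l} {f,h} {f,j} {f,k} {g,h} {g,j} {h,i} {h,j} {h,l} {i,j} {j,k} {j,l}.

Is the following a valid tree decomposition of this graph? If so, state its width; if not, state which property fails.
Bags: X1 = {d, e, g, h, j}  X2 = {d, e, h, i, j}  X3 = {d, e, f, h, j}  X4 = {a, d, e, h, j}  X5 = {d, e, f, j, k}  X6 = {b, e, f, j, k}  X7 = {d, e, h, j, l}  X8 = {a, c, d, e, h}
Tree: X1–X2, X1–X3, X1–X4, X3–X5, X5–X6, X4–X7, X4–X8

Vertex coverage: the bags together contain {a, b, c, d, e, f, g, h, i, j, k, l}, the full vertex set. Edge coverage: each edge of G has both endpoints in at least one bag. Running intersection: for every vertex, the bags containing it form a connected subtree. All three properties hold, so this is a valid tree decomposition of width max|bag| − 1 = 4, and hence tw(G) ≤ 4.

Yes; width 4.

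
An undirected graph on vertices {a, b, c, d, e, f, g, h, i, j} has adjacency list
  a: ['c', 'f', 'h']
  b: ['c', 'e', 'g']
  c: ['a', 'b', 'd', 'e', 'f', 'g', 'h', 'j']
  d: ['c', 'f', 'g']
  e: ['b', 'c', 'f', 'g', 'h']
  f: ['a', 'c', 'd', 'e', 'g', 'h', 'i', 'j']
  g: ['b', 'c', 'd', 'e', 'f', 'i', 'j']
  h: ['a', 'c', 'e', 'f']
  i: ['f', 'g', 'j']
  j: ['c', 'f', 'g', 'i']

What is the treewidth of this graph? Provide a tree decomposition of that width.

The largest bag has 4 vertices, giving width 3; this decomposition certifies tw(G) ≤ 3. For the lower bound, the 4 vertices {c, d, f, g} are pairwise adjacent, and any tree decomposition puts a clique entirely inside one bag — forcing width ≥ 3. Therefore the treewidth is 3.

Treewidth 3.
One such decomposition:
Bags: B1 = {c, f, g, j}  B2 = {f, g, i, j}  B3 = {c, e, f, g}  B4 = {c, d, f, g}  B5 = {b, c, e, g}  B6 = {c, e, f, h}  B7 = {a, c, f, h}
Tree: B1–B2, B1–B3, B1–B4, B3–B5, B3–B6, B6–B7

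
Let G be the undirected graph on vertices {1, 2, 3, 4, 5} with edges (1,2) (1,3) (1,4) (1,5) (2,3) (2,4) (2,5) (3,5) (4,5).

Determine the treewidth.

3

A width-3 tree decomposition is:
Bags: B1 = {1, 2, 4, 5}  B2 = {1, 2, 3, 5}
Tree: B1–B2
Every bag has size at most 4, so the width is 4 − 1 = 3 and tw(G) ≤ 3. For the lower bound, the 4 vertices {1, 2, 3, 5} are pairwise adjacent, and any tree decomposition puts a clique entirely inside one bag — forcing width ≥ 3. Therefore the treewidth is 3.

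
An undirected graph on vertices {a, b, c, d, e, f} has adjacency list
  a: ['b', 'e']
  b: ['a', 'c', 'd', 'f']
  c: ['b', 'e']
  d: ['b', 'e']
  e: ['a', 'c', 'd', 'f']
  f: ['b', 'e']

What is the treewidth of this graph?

2

A width-2 tree decomposition is:
Bags: B1 = {a, b, e}  B2 = {b, e, f}  B3 = {b, c, e}  B4 = {b, d, e}
Tree: B1–B2, B2–B3, B3–B4
The largest bag has 3 vertices, giving width 2; this decomposition certifies tw(G) ≤ 2. The edges b–a–e–f–b form a cycle, so G is not a tree and its treewidth is at least 2. Hence tw(G) = 2 exactly.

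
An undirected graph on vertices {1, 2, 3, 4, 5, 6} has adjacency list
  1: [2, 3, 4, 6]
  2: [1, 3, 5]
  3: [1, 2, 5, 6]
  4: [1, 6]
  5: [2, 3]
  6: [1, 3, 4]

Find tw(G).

2

A width-2 tree decomposition is:
Bags: B1 = {1, 2, 3}  B2 = {1, 3, 6}  B3 = {1, 4, 6}  B4 = {2, 3, 5}
Tree: B1–B2, B2–B3, B1–B4
Every bag has size at most 3, so the width is 3 − 1 = 2 and tw(G) ≤ 2. On the other hand G contains the 3-clique {1, 2, 3}. A clique must lie in a single bag of any decomposition, so no decomposition can have width below 2. Combining the bounds, tw(G) = 2.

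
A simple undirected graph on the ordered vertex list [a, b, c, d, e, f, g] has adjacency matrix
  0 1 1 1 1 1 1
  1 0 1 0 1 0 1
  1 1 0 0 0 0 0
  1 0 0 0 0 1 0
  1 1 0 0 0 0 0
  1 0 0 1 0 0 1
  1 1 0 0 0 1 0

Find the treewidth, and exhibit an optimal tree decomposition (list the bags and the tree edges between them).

Treewidth 2.
Bags: B1 = {a, b, g}  B2 = {a, f, g}  B3 = {a, b, e}  B4 = {a, b, c}  B5 = {a, d, f}
Tree: B1–B2, B1–B3, B3–B4, B2–B5

Each bag holds 3 vertices, so the decomposition has width 2, which upper-bounds the treewidth. For the lower bound, the 3 vertices {a, d, f} are pairwise adjacent, and any tree decomposition puts a clique entirely inside one bag — forcing width ≥ 2. Hence tw(G) = 2 exactly.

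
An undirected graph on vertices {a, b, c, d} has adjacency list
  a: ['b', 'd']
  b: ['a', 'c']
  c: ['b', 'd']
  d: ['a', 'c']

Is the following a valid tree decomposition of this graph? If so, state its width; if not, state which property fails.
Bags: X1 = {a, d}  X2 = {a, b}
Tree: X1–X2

A tree decomposition must satisfy three properties: every vertex lies in some bag; for every edge, both endpoints lie together in some bag; and for every vertex, the bags containing it form a connected subtree. Here vertex c appears in no bag, so the decomposition is invalid.

No — vertex c appears in no bag.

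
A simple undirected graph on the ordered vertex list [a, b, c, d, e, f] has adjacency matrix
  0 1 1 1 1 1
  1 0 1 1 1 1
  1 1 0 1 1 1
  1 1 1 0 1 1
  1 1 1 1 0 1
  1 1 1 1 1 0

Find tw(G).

A width-5 tree decomposition is:
Bags: B1 = {a, b, c, d, e, f}
Tree: (single bag)
A single bag containing all 6 vertices is trivially a valid decomposition of width 5. For the lower bound, the 6 vertices {a, b, c, d, e, f} are pairwise adjacent, and any tree decomposition puts a clique entirely inside one bag — forcing width ≥ 5. Therefore the treewidth is 5.

5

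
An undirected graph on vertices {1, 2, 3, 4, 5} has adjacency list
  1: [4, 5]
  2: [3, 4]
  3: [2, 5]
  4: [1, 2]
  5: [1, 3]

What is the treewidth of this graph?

2

A width-2 tree decomposition is:
Bags: B1 = {2, 3, 5}  B2 = {2, 4, 5}  B3 = {1, 4, 5}
Tree: B1–B2, B2–B3
The largest bag has 3 vertices, giving width 2; this decomposition certifies tw(G) ≤ 2. The edges 5–3–2–4–1–5 form a cycle, so G is not a tree and its treewidth is at least 2. Therefore the treewidth is 2.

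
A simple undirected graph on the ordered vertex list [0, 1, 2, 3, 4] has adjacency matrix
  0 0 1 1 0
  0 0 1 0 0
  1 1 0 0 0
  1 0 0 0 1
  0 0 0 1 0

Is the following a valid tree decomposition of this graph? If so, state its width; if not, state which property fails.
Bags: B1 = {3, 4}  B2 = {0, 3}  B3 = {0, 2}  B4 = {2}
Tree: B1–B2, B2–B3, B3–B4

No — vertex 1 appears in no bag.

A tree decomposition must satisfy three properties: every vertex lies in some bag; for every edge, both endpoints lie together in some bag; and for every vertex, the bags containing it form a connected subtree. Here vertex 1 appears in no bag, so the decomposition is invalid.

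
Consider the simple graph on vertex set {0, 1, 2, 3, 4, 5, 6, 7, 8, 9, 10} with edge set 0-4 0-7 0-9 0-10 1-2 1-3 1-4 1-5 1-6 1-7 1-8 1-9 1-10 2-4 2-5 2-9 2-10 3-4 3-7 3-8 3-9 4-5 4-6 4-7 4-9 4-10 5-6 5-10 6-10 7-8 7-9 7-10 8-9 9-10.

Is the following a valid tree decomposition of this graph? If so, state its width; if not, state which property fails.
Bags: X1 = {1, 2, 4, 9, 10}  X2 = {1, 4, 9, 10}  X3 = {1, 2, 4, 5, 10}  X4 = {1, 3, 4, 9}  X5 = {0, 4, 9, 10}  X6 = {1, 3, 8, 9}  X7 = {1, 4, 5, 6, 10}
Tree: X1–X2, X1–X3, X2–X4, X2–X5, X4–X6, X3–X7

A tree decomposition must satisfy three properties: every vertex lies in some bag; for every edge, both endpoints lie together in some bag; and for every vertex, the bags containing it form a connected subtree. Here vertex 7 appears in no bag, so the decomposition is invalid.

No — vertex 7 appears in no bag.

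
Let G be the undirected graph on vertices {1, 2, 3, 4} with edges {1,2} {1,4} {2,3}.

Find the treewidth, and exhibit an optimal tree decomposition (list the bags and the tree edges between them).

Treewidth 1.
Bags: B1 = {1, 4}  B2 = {1, 2}  B3 = {2, 3}
Tree: B1–B2, B2–B3

The largest bag has 2 vertices, giving width 1; this decomposition certifies tw(G) ≤ 1. Any graph with an edge has treewidth ≥ 1, and G has the edge 4–1. Combining the bounds, tw(G) = 1.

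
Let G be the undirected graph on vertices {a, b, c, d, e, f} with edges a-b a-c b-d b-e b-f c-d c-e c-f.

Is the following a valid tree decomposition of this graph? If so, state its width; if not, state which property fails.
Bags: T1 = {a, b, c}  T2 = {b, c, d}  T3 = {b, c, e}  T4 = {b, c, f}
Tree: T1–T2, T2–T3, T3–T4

Yes; width 2.

Checking the three conditions: (i) the bags cover all of {a, b, c, d, e, f}; (ii) for each edge, some bag contains both endpoints; (iii) the bags containing any fixed vertex form a subtree. All hold, so the decomposition is valid with width 3 − 1 = 2.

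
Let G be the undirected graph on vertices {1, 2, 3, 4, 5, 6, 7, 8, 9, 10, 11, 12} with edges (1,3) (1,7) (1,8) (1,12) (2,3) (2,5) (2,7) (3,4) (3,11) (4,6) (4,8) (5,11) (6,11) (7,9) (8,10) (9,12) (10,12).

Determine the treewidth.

A width-3 tree decomposition is:
Bags: B1 = {4, 5, 6, 11}  B2 = {3, 4, 5, 11}  B3 = {2, 3, 4, 5}  B4 = {2, 3, 4, 8}  B5 = {1, 2, 3, 8}  B6 = {1, 2, 7, 8}  B7 = {1, 7, 8, 10}  B8 = {1, 7, 10, 12}  B9 = {7, 9, 10, 12}
Tree: B1–B2, B2–B3, B3–B4, B4–B5, B5–B6, B6–B7, B7–B8, B8–B9
Every bag has size at most 4, so the width is 4 − 1 = 3 and tw(G) ≤ 3. For the lower bound: the 4 vertex sets {5,6,11}, {4}, {3}, {1,2,7,8} are disjoint, each induces a connected subgraph, and every pair is joined by at least one edge of G. Contracting each set to a single vertex therefore yields K_{4} as a minor, and since treewidth is minor-monotone, tw(G) ≥ tw(K_{4}) = 3. Hence tw(G) = 3 exactly.

3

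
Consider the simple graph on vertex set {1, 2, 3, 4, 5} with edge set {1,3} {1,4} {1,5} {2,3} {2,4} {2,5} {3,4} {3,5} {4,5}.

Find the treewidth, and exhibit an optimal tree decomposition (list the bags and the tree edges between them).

Treewidth 3.
One such decomposition:
Bags: B1 = {2, 3, 4, 5}  B2 = {1, 3, 4, 5}
Tree: B1–B2

The largest bag has 4 vertices, giving width 3; this decomposition certifies tw(G) ≤ 3. Conversely, {1, 3, 4, 5} is a clique of size 4, and the vertices of any clique must share a bag in every tree decomposition; so some bag has ≥ 4 vertices and tw(G) ≥ 3. Combining the bounds, tw(G) = 3.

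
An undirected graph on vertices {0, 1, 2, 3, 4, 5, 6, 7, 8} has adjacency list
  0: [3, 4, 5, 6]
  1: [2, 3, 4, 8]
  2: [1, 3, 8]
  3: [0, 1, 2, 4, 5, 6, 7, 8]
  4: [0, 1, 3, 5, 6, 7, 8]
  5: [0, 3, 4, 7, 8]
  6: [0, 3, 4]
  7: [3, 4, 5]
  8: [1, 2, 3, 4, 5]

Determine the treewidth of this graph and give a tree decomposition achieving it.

Every bag has size at most 4, so the width is 4 − 1 = 3 and tw(G) ≤ 3. On the other hand G contains the 4-clique {1, 2, 3, 8}. A clique must lie in a single bag of any decomposition, so no decomposition can have width below 3. Therefore the treewidth is 3.

Treewidth 3.
Bags: B1 = {3, 4, 5, 8}  B2 = {1, 3, 4, 8}  B3 = {3, 4, 5, 7}  B4 = {1, 2, 3, 8}  B5 = {0, 3, 4, 5}  B6 = {0, 3, 4, 6}
Tree: B1–B2, B1–B3, B2–B4, B3–B5, B5–B6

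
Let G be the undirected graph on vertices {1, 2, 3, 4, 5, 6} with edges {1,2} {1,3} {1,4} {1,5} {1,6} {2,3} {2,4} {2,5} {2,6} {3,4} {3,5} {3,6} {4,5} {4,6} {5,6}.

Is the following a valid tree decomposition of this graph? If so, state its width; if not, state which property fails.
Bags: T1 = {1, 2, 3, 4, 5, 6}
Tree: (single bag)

Every vertex of G appears in some bag (union = {1, 2, 3, 4, 5, 6}); every edge is covered by a bag; and for each vertex v the set of bags containing v is connected in the bag tree. The decomposition is therefore valid. The largest bag has 6 vertices, so the width is 5.

Yes; width 5.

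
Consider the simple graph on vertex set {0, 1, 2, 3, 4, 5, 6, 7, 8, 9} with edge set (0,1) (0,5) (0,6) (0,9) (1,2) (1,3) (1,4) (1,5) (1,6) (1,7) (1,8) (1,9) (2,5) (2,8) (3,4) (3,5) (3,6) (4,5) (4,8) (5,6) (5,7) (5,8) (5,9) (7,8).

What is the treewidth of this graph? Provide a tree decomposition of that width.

Every bag has size at most 4, so the width is 4 − 1 = 3 and tw(G) ≤ 3. For the lower bound, the 4 vertices {0, 1, 5, 9} are pairwise adjacent, and any tree decomposition puts a clique entirely inside one bag — forcing width ≥ 3. The upper and lower bounds meet at 3, so that is the treewidth.

Treewidth 3.
One optimal decomposition is:
Bags: B1 = {1, 3, 4, 5}  B2 = {1, 3, 5, 6}  B3 = {0, 1, 5, 6}  B4 = {1, 4, 5, 8}  B5 = {0, 1, 5, 9}  B6 = {1, 5, 7, 8}  B7 = {1, 2, 5, 8}
Tree: B1–B2, B2–B3, B1–B4, B3–B5, B4–B6, B6–B7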